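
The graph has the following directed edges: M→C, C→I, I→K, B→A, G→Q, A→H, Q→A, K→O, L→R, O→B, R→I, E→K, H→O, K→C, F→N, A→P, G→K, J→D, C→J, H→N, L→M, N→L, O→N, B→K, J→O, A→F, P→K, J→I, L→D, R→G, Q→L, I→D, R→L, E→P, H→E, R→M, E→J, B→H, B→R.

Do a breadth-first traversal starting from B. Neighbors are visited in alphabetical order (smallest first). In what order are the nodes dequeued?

Visit B; enqueue A, H, K, R → queue [A, H, K, R]
Visit A; enqueue F, P → queue [H, K, R, F, P]
Visit H; enqueue E, N, O → queue [K, R, F, P, E, N, O]
Visit K; enqueue C → queue [R, F, P, E, N, O, C]
Visit R; enqueue G, I, L, M → queue [F, P, E, N, O, C, G, I, L, M]
Visit F → queue [P, E, N, O, C, G, I, L, M]
Visit P → queue [E, N, O, C, G, I, L, M]
Visit E; enqueue J → queue [N, O, C, G, I, L, M, J]
Visit N → queue [O, C, G, I, L, M, J]
Visit O → queue [C, G, I, L, M, J]
Visit C → queue [G, I, L, M, J]
Visit G; enqueue Q → queue [I, L, M, J, Q]
Visit I; enqueue D → queue [L, M, J, Q, D]
Visit L → queue [M, J, Q, D]
Visit M → queue [J, Q, D]
Visit J → queue [Q, D]
Visit Q → queue [D]
Visit D → queue []

B -> A -> H -> K -> R -> F -> P -> E -> N -> O -> C -> G -> I -> L -> M -> J -> Q -> D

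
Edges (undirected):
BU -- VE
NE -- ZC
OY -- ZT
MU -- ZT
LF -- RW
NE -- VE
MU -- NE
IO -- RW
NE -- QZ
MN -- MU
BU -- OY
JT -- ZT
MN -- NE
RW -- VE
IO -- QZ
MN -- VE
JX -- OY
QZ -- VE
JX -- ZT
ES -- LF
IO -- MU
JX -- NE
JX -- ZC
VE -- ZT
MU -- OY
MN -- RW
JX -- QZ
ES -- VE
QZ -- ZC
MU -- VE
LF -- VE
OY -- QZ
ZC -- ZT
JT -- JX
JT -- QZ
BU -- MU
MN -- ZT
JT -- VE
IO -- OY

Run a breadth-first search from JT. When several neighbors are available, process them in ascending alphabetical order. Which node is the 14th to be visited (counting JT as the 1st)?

MU

Visit JT; enqueue JX, QZ, VE, ZT → queue [JX, QZ, VE, ZT]
Visit JX; enqueue NE, OY, ZC → queue [QZ, VE, ZT, NE, OY, ZC]
Visit QZ; enqueue IO → queue [VE, ZT, NE, OY, ZC, IO]
Visit VE; enqueue BU, ES, LF, MN, MU, RW → queue [ZT, NE, OY, ZC, IO, BU, ES, LF, MN, MU, RW]
Visit ZT → queue [NE, OY, ZC, IO, BU, ES, LF, MN, MU, RW]
Visit NE → queue [OY, ZC, IO, BU, ES, LF, MN, MU, RW]
Visit OY → queue [ZC, IO, BU, ES, LF, MN, MU, RW]
Visit ZC → queue [IO, BU, ES, LF, MN, MU, RW]
Visit IO → queue [BU, ES, LF, MN, MU, RW]
Visit BU → queue [ES, LF, MN, MU, RW]
Visit ES → queue [LF, MN, MU, RW]
Visit LF → queue [MN, MU, RW]
Visit MN → queue [MU, RW]
Visit MU → queue [RW]
Visit RW → queue []

Visit order: JT, JX, QZ, VE, ZT, NE, OY, ZC, IO, BU, ES, LF, MN, MU, RW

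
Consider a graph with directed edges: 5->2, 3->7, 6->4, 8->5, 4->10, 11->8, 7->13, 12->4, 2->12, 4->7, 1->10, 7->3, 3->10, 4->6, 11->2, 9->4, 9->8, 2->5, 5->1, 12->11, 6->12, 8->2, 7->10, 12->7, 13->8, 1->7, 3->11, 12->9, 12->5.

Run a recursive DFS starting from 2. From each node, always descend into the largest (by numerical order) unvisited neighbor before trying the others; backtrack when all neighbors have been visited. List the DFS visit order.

2, 12, 11, 8, 5, 1, 10, 7, 13, 3, 9, 4, 6

Visit 2
2 → 12
12 → 11
11 → 8
8 → 5
5 → 1
1 → 10
1 → 7
7 → 13
7 → 3
12 → 9
9 → 4
4 → 6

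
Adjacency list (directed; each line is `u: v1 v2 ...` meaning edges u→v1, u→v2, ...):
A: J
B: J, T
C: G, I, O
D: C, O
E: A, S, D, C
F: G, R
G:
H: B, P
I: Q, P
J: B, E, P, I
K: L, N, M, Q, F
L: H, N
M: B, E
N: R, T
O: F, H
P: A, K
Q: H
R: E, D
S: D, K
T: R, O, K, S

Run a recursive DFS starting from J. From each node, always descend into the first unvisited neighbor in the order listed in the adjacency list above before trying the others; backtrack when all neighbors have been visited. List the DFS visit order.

Visit J
J → B
B → T
T → R
R → E
E → A
E → S
S → D
D → C
C → G
C → I
I → Q
Q → H
H → P
P → K
K → L
L → N
K → M
K → F
C → O

J -> B -> T -> R -> E -> A -> S -> D -> C -> G -> I -> Q -> H -> P -> K -> L -> N -> M -> F -> O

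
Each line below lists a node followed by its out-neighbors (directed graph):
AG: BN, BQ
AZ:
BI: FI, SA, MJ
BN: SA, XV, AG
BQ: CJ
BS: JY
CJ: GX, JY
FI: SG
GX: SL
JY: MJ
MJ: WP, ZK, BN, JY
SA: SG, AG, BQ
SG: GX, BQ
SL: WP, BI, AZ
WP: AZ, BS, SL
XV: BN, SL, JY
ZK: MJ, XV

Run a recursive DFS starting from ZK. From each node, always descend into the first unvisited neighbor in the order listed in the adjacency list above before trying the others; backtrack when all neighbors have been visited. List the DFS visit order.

Visit ZK
ZK → MJ
MJ → WP
WP → AZ
WP → BS
BS → JY
WP → SL
SL → BI
BI → FI
FI → SG
SG → GX
SG → BQ
BQ → CJ
BI → SA
SA → AG
AG → BN
BN → XV

ZK, MJ, WP, AZ, BS, JY, SL, BI, FI, SG, GX, BQ, CJ, SA, AG, BN, XV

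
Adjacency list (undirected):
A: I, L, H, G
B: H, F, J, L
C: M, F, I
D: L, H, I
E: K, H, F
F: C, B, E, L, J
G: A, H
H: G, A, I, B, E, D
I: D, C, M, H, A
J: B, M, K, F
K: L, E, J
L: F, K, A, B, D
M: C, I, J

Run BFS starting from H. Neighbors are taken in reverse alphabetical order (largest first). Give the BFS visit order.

H -> I -> G -> E -> D -> B -> A -> M -> C -> K -> F -> L -> J

Visit H; enqueue I, G, E, D, B, A → queue [I, G, E, D, B, A]
Visit I; enqueue M, C → queue [G, E, D, B, A, M, C]
Visit G → queue [E, D, B, A, M, C]
Visit E; enqueue K, F → queue [D, B, A, M, C, K, F]
Visit D; enqueue L → queue [B, A, M, C, K, F, L]
Visit B; enqueue J → queue [A, M, C, K, F, L, J]
Visit A → queue [M, C, K, F, L, J]
Visit M → queue [C, K, F, L, J]
Visit C → queue [K, F, L, J]
Visit K → queue [F, L, J]
Visit F → queue [L, J]
Visit L → queue [J]
Visit J → queue []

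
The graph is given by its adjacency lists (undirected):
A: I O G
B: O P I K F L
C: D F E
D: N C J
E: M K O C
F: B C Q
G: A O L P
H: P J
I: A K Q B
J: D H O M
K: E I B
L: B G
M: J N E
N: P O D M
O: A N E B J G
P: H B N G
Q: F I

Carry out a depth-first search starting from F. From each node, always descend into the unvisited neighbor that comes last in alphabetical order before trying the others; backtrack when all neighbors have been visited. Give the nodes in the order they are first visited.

Visit F
F → Q
Q → I
I → K
K → E
E → O
O → N
N → P
P → H
H → J
J → M
J → D
D → C
P → G
G → L
L → B
G → A

F → Q → I → K → E → O → N → P → H → J → M → D → C → G → L → B → A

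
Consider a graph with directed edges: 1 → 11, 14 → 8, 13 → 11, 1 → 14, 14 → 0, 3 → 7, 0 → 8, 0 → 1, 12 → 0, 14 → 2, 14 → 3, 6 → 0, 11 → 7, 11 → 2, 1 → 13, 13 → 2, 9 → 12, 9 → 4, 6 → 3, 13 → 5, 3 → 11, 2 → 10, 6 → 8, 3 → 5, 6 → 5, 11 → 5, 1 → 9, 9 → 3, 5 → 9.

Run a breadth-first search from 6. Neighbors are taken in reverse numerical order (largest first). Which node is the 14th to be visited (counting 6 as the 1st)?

13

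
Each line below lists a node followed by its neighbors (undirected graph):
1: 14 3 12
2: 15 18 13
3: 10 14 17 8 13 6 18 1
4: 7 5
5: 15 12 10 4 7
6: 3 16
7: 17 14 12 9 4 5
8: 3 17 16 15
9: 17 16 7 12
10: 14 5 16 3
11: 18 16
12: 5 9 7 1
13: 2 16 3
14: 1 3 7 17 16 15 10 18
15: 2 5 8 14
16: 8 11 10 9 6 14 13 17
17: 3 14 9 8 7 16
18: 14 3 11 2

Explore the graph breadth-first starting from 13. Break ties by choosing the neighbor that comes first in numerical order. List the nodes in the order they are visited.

13, 2, 3, 16, 15, 18, 1, 6, 8, 10, 14, 17, 9, 11, 5, 12, 7, 4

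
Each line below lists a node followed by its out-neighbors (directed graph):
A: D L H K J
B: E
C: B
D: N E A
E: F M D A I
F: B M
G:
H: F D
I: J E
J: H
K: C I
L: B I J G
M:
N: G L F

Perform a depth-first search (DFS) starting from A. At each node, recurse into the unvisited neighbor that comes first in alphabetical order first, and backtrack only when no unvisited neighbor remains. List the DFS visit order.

Visit A
A → D
D → E
E → F
F → B
F → M
E → I
I → J
J → H
D → N
N → G
N → L
A → K
K → C

A → D → E → F → B → M → I → J → H → N → G → L → K → C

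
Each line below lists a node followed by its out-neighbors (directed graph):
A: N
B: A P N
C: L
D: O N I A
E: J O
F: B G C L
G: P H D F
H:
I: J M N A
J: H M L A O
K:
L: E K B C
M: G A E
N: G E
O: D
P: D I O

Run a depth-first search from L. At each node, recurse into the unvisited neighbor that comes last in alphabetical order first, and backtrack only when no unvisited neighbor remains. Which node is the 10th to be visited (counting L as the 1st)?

M

Visit L
L → K
L → E
E → O
O → D
D → N
N → G
G → P
P → I
I → M
M → A
I → J
J → H
G → F
F → C
F → B

Visit order: L, K, E, O, D, N, G, P, I, M, A, J, H, F, C, B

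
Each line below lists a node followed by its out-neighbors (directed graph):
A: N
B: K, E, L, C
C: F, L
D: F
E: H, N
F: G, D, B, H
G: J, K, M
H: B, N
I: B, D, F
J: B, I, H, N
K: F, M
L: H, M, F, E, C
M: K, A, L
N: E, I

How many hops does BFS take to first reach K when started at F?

2

Level 0: F
Level 1: B, D, G, H
Level 2: C, E, J, K, L, M, N
Level 3: A, I
K first appears at level 2.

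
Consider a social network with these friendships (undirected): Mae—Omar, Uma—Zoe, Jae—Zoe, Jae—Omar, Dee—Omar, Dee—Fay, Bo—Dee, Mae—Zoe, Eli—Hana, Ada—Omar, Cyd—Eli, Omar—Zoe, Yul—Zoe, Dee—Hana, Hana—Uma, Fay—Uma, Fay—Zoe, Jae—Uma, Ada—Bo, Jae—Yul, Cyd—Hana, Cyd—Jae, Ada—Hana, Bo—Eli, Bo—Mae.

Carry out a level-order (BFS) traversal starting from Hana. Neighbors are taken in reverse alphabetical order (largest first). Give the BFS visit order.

Visit Hana; enqueue Uma, Eli, Dee, Cyd, Ada → queue [Uma, Eli, Dee, Cyd, Ada]
Visit Uma; enqueue Zoe, Jae, Fay → queue [Eli, Dee, Cyd, Ada, Zoe, Jae, Fay]
Visit Eli; enqueue Bo → queue [Dee, Cyd, Ada, Zoe, Jae, Fay, Bo]
Visit Dee; enqueue Omar → queue [Cyd, Ada, Zoe, Jae, Fay, Bo, Omar]
Visit Cyd → queue [Ada, Zoe, Jae, Fay, Bo, Omar]
Visit Ada → queue [Zoe, Jae, Fay, Bo, Omar]
Visit Zoe; enqueue Yul, Mae → queue [Jae, Fay, Bo, Omar, Yul, Mae]
Visit Jae → queue [Fay, Bo, Omar, Yul, Mae]
Visit Fay → queue [Bo, Omar, Yul, Mae]
Visit Bo → queue [Omar, Yul, Mae]
Visit Omar → queue [Yul, Mae]
Visit Yul → queue [Mae]
Visit Mae → queue []

Hana, Uma, Eli, Dee, Cyd, Ada, Zoe, Jae, Fay, Bo, Omar, Yul, Mae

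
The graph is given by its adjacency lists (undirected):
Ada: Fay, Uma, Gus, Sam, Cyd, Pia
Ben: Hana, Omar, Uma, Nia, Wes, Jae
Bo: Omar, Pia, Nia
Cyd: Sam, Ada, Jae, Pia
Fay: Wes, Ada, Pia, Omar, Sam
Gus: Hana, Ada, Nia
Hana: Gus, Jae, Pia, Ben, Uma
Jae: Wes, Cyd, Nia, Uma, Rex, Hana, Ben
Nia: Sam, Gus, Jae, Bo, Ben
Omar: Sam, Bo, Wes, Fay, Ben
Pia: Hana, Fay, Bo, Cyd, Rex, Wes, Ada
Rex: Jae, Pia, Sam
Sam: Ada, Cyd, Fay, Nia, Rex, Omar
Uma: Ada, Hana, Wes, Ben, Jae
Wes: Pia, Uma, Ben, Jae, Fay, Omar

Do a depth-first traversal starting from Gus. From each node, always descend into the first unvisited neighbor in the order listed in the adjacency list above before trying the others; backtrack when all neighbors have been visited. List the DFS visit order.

Visit Gus
Gus → Hana
Hana → Jae
Jae → Wes
Wes → Pia
Pia → Fay
Fay → Ada
Ada → Uma
Uma → Ben
Ben → Omar
Omar → Sam
Sam → Cyd
Sam → Nia
Nia → Bo
Sam → Rex

Gus -> Hana -> Jae -> Wes -> Pia -> Fay -> Ada -> Uma -> Ben -> Omar -> Sam -> Cyd -> Nia -> Bo -> Rex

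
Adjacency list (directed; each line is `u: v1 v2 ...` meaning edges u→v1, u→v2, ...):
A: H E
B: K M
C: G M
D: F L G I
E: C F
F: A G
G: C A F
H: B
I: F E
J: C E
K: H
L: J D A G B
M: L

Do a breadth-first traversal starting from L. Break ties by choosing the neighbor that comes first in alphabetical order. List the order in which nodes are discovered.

L A B D G J E H K M F I C

Visit L; enqueue A, B, D, G, J → queue [A, B, D, G, J]
Visit A; enqueue E, H → queue [B, D, G, J, E, H]
Visit B; enqueue K, M → queue [D, G, J, E, H, K, M]
Visit D; enqueue F, I → queue [G, J, E, H, K, M, F, I]
Visit G; enqueue C → queue [J, E, H, K, M, F, I, C]
Visit J → queue [E, H, K, M, F, I, C]
Visit E → queue [H, K, M, F, I, C]
Visit H → queue [K, M, F, I, C]
Visit K → queue [M, F, I, C]
Visit M → queue [F, I, C]
Visit F → queue [I, C]
Visit I → queue [C]
Visit C → queue []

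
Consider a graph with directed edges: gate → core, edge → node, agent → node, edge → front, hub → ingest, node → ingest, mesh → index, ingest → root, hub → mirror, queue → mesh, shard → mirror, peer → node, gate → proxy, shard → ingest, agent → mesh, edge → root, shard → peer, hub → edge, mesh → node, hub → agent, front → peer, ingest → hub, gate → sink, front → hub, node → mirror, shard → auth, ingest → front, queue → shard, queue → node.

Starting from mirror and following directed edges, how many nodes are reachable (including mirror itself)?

BFS from mirror visits: mirror
Reachable nodes: 1 of 18 total.

1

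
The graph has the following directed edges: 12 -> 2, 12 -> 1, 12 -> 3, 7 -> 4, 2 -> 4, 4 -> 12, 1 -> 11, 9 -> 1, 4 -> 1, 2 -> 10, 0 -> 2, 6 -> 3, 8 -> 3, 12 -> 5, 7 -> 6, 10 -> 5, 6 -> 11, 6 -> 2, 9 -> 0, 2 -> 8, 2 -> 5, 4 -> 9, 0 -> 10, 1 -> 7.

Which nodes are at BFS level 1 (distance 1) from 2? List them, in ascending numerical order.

Level 0: 2
Level 1: 4, 5, 8, 10
Level 2: 1, 3, 9, 12
Level 3: 0, 7, 11
Level 4: 6

4, 5, 8, 10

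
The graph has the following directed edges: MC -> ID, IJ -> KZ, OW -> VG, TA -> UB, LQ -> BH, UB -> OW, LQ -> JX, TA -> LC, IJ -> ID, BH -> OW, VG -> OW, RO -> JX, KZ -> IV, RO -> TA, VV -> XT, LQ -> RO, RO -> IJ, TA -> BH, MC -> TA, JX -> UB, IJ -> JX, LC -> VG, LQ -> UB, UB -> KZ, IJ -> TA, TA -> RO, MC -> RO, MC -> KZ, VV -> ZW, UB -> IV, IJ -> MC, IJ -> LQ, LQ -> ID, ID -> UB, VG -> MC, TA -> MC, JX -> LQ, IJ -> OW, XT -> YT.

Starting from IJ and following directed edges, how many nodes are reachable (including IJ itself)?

14

BFS from IJ visits: IJ, ID, JX, KZ, LQ, MC, OW, TA, UB, IV, BH, RO, VG, LC
Reachable nodes: 14 of 18 total.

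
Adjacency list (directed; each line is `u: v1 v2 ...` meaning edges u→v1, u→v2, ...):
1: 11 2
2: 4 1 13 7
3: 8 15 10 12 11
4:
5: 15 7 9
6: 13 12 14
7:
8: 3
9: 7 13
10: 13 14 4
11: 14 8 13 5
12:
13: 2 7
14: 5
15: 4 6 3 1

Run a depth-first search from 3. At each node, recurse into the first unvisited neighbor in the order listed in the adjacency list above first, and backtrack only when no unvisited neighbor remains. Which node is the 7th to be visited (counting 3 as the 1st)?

Visit 3
3 → 8
3 → 15
15 → 4
15 → 6
6 → 13
13 → 2
2 → 1
1 → 11
11 → 14
14 → 5
5 → 7
5 → 9
6 → 12
3 → 10

Visit order: 3, 8, 15, 4, 6, 13, 2, 1, 11, 14, 5, 7, 9, 12, 10

2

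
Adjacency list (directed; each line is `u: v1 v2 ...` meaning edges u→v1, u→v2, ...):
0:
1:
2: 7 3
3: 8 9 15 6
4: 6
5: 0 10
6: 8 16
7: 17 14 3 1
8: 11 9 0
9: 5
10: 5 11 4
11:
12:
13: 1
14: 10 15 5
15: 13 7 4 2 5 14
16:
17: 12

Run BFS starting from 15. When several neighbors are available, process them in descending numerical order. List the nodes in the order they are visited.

15 -> 14 -> 13 -> 7 -> 5 -> 4 -> 2 -> 10 -> 1 -> 17 -> 3 -> 0 -> 6 -> 11 -> 12 -> 9 -> 8 -> 16

Visit 15; enqueue 14, 13, 7, 5, 4, 2 → queue [14, 13, 7, 5, 4, 2]
Visit 14; enqueue 10 → queue [13, 7, 5, 4, 2, 10]
Visit 13; enqueue 1 → queue [7, 5, 4, 2, 10, 1]
Visit 7; enqueue 17, 3 → queue [5, 4, 2, 10, 1, 17, 3]
Visit 5; enqueue 0 → queue [4, 2, 10, 1, 17, 3, 0]
Visit 4; enqueue 6 → queue [2, 10, 1, 17, 3, 0, 6]
Visit 2 → queue [10, 1, 17, 3, 0, 6]
Visit 10; enqueue 11 → queue [1, 17, 3, 0, 6, 11]
Visit 1 → queue [17, 3, 0, 6, 11]
Visit 17; enqueue 12 → queue [3, 0, 6, 11, 12]
Visit 3; enqueue 9, 8 → queue [0, 6, 11, 12, 9, 8]
Visit 0 → queue [6, 11, 12, 9, 8]
Visit 6; enqueue 16 → queue [11, 12, 9, 8, 16]
Visit 11 → queue [12, 9, 8, 16]
Visit 12 → queue [9, 8, 16]
Visit 9 → queue [8, 16]
Visit 8 → queue [16]
Visit 16 → queue []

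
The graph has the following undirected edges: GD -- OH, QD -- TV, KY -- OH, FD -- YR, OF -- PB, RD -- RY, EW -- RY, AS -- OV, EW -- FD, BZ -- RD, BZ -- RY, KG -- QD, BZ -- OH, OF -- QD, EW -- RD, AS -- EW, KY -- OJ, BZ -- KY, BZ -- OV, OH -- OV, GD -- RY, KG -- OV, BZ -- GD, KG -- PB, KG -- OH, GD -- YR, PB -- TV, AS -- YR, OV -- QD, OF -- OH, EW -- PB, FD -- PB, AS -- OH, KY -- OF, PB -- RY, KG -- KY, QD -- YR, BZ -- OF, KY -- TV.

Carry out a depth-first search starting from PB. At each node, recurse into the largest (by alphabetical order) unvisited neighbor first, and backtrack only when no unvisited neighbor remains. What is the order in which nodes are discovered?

Visit PB
PB → TV
TV → QD
QD → YR
YR → GD
GD → RY
RY → RD
RD → EW
EW → FD
EW → AS
AS → OV
OV → OH
OH → OF
OF → KY
KY → OJ
KY → KG
KY → BZ

PB → TV → QD → YR → GD → RY → RD → EW → FD → AS → OV → OH → OF → KY → OJ → KG → BZ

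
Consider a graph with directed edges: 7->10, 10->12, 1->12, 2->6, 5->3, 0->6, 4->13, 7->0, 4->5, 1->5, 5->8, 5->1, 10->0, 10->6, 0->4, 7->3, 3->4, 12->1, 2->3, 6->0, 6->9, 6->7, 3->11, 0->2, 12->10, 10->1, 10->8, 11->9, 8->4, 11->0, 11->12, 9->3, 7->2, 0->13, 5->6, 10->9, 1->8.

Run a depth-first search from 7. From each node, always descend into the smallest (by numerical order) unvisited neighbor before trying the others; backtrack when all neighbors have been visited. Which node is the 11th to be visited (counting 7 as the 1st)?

Visit 7
7 → 0
0 → 2
2 → 3
3 → 4
4 → 5
5 → 1
1 → 8
1 → 12
12 → 10
10 → 6
6 → 9
4 → 13
3 → 11

Visit order: 7, 0, 2, 3, 4, 5, 1, 8, 12, 10, 6, 9, 13, 11

6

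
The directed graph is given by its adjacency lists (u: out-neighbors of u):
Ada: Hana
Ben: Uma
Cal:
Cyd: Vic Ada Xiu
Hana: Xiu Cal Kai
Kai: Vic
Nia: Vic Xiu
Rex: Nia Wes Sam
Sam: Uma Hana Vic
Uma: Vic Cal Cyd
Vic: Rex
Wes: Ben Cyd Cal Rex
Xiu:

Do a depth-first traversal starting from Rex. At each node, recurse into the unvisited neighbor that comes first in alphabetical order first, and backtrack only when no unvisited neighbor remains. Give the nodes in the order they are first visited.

Rex, Nia, Vic, Xiu, Sam, Hana, Cal, Kai, Uma, Cyd, Ada, Wes, Ben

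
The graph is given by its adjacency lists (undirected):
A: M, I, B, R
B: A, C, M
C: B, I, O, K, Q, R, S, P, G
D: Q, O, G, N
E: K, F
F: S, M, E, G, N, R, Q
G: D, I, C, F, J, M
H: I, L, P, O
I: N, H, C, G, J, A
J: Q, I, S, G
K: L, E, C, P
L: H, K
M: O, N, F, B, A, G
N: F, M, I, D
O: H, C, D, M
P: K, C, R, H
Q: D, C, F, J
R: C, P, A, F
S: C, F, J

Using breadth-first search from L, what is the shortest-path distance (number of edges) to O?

2

Level 0: L
Level 1: H, K
Level 2: C, E, I, O, P
Level 3: A, B, D, F, G, J, M, N, Q, R, S
O first appears at level 2.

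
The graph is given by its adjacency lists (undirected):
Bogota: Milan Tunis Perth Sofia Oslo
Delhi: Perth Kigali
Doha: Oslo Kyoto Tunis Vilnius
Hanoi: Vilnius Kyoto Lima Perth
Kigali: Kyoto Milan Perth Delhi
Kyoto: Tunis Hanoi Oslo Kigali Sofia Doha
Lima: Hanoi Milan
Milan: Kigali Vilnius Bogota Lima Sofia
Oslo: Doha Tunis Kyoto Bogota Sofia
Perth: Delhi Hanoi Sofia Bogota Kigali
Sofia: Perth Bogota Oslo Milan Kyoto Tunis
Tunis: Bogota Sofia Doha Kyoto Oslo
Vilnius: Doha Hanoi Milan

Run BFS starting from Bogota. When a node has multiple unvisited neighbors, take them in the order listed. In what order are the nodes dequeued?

Bogota, Milan, Tunis, Perth, Sofia, Oslo, Kigali, Vilnius, Lima, Doha, Kyoto, Delhi, Hanoi

Visit Bogota; enqueue Milan, Tunis, Perth, Sofia, Oslo → queue [Milan, Tunis, Perth, Sofia, Oslo]
Visit Milan; enqueue Kigali, Vilnius, Lima → queue [Tunis, Perth, Sofia, Oslo, Kigali, Vilnius, Lima]
Visit Tunis; enqueue Doha, Kyoto → queue [Perth, Sofia, Oslo, Kigali, Vilnius, Lima, Doha, Kyoto]
Visit Perth; enqueue Delhi, Hanoi → queue [Sofia, Oslo, Kigali, Vilnius, Lima, Doha, Kyoto, Delhi, Hanoi]
Visit Sofia → queue [Oslo, Kigali, Vilnius, Lima, Doha, Kyoto, Delhi, Hanoi]
Visit Oslo → queue [Kigali, Vilnius, Lima, Doha, Kyoto, Delhi, Hanoi]
Visit Kigali → queue [Vilnius, Lima, Doha, Kyoto, Delhi, Hanoi]
Visit Vilnius → queue [Lima, Doha, Kyoto, Delhi, Hanoi]
Visit Lima → queue [Doha, Kyoto, Delhi, Hanoi]
Visit Doha → queue [Kyoto, Delhi, Hanoi]
Visit Kyoto → queue [Delhi, Hanoi]
Visit Delhi → queue [Hanoi]
Visit Hanoi → queue []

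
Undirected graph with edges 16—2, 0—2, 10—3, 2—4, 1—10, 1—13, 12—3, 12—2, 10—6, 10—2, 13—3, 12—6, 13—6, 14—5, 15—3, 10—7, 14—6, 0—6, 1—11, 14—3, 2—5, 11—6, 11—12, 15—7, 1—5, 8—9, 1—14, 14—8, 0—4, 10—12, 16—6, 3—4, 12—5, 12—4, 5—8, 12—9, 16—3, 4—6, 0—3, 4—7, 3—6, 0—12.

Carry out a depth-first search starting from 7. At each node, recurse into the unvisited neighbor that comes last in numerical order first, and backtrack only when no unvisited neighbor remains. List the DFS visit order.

7 -> 15 -> 3 -> 16 -> 6 -> 14 -> 8 -> 9 -> 12 -> 11 -> 1 -> 13 -> 10 -> 2 -> 5 -> 4 -> 0

Visit 7
7 → 15
15 → 3
3 → 16
16 → 6
6 → 14
14 → 8
8 → 9
9 → 12
12 → 11
11 → 1
1 → 13
1 → 10
10 → 2
2 → 5
2 → 4
4 → 0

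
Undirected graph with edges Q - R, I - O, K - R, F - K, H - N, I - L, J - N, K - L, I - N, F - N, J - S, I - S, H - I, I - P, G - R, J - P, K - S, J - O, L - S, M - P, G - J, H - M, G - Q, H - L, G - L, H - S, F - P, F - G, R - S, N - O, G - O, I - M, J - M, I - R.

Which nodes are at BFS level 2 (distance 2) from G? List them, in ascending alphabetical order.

H, I, K, M, N, P, S

Level 0: G
Level 1: F, J, L, O, Q, R
Level 2: H, I, K, M, N, P, S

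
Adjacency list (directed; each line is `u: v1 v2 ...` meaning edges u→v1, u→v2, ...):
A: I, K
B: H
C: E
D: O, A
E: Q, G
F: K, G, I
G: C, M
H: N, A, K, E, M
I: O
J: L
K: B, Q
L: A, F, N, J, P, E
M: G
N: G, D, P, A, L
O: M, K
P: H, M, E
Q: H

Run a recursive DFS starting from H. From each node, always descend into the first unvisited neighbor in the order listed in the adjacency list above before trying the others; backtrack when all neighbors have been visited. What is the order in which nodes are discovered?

H, N, G, C, E, Q, M, D, O, K, B, A, I, P, L, F, J

Visit H
H → N
N → G
G → C
C → E
E → Q
G → M
N → D
D → O
O → K
K → B
D → A
A → I
N → P
N → L
L → F
L → J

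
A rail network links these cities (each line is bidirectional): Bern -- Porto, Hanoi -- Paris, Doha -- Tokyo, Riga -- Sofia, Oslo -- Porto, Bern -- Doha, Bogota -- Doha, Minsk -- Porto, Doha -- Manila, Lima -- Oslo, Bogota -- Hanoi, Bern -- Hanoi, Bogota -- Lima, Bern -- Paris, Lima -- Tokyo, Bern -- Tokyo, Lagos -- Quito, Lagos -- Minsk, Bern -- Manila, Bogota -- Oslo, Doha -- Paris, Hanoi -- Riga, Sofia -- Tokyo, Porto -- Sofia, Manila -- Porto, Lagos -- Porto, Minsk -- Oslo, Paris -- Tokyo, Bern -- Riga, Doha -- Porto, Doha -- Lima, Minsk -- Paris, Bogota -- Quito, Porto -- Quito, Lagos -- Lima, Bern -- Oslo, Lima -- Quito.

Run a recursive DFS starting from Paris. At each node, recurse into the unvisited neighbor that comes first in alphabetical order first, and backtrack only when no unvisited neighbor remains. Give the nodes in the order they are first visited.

Paris -> Bern -> Doha -> Bogota -> Hanoi -> Riga -> Sofia -> Porto -> Lagos -> Lima -> Oslo -> Minsk -> Quito -> Tokyo -> Manila

Visit Paris
Paris → Bern
Bern → Doha
Doha → Bogota
Bogota → Hanoi
Hanoi → Riga
Riga → Sofia
Sofia → Porto
Porto → Lagos
Lagos → Lima
Lima → Oslo
Oslo → Minsk
Lima → Quito
Lima → Tokyo
Porto → Manila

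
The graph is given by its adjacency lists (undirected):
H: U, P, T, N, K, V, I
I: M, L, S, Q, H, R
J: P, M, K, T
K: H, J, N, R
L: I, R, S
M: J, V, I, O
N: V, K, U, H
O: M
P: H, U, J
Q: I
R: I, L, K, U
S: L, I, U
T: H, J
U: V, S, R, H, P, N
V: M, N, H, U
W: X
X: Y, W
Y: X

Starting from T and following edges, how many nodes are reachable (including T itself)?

BFS from T visits: T, J, H, P, M, K, V, U, N, I, O, R, S, Q, L
Reachable nodes: 15 of 18 total.

15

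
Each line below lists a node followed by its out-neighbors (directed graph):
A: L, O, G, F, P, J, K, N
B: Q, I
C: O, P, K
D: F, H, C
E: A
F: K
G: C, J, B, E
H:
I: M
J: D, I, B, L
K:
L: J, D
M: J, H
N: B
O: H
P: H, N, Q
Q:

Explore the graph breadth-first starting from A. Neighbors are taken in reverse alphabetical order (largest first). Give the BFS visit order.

Visit A; enqueue P, O, N, L, K, J, G, F → queue [P, O, N, L, K, J, G, F]
Visit P; enqueue Q, H → queue [O, N, L, K, J, G, F, Q, H]
Visit O → queue [N, L, K, J, G, F, Q, H]
Visit N; enqueue B → queue [L, K, J, G, F, Q, H, B]
Visit L; enqueue D → queue [K, J, G, F, Q, H, B, D]
Visit K → queue [J, G, F, Q, H, B, D]
Visit J; enqueue I → queue [G, F, Q, H, B, D, I]
Visit G; enqueue E, C → queue [F, Q, H, B, D, I, E, C]
Visit F → queue [Q, H, B, D, I, E, C]
Visit Q → queue [H, B, D, I, E, C]
Visit H → queue [B, D, I, E, C]
Visit B → queue [D, I, E, C]
Visit D → queue [I, E, C]
Visit I; enqueue M → queue [E, C, M]
Visit E → queue [C, M]
Visit C → queue [M]
Visit M → queue []

A P O N L K J G F Q H B D I E C M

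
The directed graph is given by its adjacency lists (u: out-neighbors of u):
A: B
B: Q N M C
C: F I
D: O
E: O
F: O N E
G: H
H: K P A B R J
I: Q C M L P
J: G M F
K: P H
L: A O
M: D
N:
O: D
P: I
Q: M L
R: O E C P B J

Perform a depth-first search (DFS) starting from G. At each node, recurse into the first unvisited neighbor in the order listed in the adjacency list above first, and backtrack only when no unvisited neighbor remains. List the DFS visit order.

G, H, K, P, I, Q, M, D, O, L, A, B, N, C, F, E, R, J

Visit G
G → H
H → K
K → P
P → I
I → Q
Q → M
M → D
D → O
Q → L
L → A
A → B
B → N
B → C
C → F
F → E
H → R
R → J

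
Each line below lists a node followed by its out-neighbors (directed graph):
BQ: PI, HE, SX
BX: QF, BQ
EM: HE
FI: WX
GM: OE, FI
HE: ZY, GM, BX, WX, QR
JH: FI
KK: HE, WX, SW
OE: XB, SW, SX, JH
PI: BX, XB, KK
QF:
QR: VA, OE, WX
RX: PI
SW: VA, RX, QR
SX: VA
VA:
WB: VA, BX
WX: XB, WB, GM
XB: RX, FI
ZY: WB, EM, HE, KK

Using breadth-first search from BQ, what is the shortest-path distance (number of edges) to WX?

2

Level 0: BQ
Level 1: HE, PI, SX
Level 2: BX, GM, KK, QR, VA, WX, XB, ZY
Level 3: EM, FI, OE, QF, RX, SW, WB
Level 4: JH
WX first appears at level 2.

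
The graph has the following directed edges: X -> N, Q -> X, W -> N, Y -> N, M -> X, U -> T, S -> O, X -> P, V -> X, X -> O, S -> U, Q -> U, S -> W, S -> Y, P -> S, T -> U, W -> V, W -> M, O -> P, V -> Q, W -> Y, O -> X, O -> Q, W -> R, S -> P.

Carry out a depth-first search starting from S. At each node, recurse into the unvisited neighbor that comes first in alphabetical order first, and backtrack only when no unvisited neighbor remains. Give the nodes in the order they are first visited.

S -> O -> P -> Q -> U -> T -> X -> N -> W -> M -> R -> V -> Y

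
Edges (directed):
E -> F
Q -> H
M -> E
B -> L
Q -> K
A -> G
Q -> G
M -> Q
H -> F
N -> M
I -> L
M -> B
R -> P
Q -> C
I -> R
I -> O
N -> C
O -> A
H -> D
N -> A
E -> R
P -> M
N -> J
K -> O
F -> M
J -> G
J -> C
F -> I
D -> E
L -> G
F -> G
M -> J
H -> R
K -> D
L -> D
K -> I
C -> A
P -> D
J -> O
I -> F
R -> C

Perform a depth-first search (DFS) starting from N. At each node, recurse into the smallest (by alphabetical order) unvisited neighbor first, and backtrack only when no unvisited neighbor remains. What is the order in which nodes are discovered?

Visit N
N → A
A → G
N → C
N → J
J → O
N → M
M → B
B → L
L → D
D → E
E → F
F → I
I → R
R → P
M → Q
Q → H
Q → K

N, A, G, C, J, O, M, B, L, D, E, F, I, R, P, Q, H, K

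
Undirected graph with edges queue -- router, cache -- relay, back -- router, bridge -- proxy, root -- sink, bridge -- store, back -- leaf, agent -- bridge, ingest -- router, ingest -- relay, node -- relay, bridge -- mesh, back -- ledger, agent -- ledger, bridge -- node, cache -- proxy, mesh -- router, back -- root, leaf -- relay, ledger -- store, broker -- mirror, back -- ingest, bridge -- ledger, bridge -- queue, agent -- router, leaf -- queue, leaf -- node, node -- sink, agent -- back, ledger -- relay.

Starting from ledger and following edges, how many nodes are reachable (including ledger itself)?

16

BFS from ledger visits: ledger, store, relay, bridge, back, agent, node, leaf, ingest, cache, queue, proxy, mesh, router, root, sink
Reachable nodes: 16 of 18 total.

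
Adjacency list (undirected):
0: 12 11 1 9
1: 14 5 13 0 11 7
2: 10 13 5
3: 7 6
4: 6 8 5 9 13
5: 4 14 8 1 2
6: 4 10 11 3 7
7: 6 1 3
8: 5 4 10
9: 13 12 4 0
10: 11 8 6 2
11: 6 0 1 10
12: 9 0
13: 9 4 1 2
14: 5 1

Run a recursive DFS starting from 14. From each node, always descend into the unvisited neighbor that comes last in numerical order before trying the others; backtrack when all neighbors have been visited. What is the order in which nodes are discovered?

Visit 14
14 → 5
5 → 8
8 → 10
10 → 11
11 → 6
6 → 7
7 → 3
7 → 1
1 → 13
13 → 9
9 → 12
12 → 0
9 → 4
13 → 2

14 5 8 10 11 6 7 3 1 13 9 12 0 4 2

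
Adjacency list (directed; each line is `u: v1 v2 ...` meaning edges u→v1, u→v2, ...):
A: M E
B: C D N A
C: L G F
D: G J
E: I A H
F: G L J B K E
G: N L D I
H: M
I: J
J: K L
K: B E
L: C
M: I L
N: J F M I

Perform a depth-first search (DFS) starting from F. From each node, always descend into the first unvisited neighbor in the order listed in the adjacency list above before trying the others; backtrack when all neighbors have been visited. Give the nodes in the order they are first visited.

F, G, N, J, K, B, C, L, D, A, M, I, E, H

Visit F
F → G
G → N
N → J
J → K
K → B
B → C
C → L
B → D
B → A
A → M
M → I
A → E
E → H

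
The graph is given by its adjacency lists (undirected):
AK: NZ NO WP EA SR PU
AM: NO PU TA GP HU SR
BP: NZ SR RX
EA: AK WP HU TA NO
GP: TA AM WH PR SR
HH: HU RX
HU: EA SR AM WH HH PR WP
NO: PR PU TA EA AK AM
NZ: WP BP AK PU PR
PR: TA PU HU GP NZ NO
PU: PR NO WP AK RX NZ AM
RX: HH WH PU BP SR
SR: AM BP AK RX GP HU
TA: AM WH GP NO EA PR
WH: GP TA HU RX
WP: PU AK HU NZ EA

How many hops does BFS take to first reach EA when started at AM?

2

Level 0: AM
Level 1: GP, HU, NO, PU, SR, TA
Level 2: AK, BP, EA, HH, NZ, PR, RX, WH, WP
EA first appears at level 2.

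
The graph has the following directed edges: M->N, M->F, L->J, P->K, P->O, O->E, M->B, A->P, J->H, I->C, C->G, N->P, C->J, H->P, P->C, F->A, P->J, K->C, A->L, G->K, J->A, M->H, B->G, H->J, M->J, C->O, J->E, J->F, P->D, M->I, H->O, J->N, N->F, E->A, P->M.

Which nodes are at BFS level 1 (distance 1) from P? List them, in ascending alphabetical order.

C, D, J, K, M, O

Level 0: P
Level 1: C, D, J, K, M, O
Level 2: A, B, E, F, G, H, I, N
Level 3: L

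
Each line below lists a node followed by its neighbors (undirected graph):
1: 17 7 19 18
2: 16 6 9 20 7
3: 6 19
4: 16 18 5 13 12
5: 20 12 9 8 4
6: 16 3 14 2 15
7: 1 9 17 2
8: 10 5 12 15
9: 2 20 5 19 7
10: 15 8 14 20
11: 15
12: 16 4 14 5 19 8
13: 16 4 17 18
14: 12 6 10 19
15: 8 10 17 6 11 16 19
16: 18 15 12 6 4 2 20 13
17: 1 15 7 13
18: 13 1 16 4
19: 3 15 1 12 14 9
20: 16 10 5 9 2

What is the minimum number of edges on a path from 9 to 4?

Level 0: 9
Level 1: 2, 5, 7, 19, 20
Level 2: 1, 3, 4, 6, 8, 10, 12, 14, 15, 16, 17
Level 3: 11, 13, 18
4 first appears at level 2.

2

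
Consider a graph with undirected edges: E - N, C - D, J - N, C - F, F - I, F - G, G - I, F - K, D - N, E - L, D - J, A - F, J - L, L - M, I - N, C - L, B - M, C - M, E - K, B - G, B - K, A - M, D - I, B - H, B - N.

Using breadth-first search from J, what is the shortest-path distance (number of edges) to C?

2

Level 0: J
Level 1: D, L, N
Level 2: B, C, E, I, M
Level 3: A, F, G, H, K
C first appears at level 2.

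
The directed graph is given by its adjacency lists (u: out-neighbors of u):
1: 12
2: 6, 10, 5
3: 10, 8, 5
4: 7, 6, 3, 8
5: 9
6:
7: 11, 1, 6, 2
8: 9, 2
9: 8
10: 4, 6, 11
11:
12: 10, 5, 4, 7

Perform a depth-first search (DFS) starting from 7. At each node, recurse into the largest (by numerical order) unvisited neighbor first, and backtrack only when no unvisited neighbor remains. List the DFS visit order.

Visit 7
7 → 11
7 → 6
7 → 2
2 → 10
10 → 4
4 → 8
8 → 9
4 → 3
3 → 5
7 → 1
1 → 12

7, 11, 6, 2, 10, 4, 8, 9, 3, 5, 1, 12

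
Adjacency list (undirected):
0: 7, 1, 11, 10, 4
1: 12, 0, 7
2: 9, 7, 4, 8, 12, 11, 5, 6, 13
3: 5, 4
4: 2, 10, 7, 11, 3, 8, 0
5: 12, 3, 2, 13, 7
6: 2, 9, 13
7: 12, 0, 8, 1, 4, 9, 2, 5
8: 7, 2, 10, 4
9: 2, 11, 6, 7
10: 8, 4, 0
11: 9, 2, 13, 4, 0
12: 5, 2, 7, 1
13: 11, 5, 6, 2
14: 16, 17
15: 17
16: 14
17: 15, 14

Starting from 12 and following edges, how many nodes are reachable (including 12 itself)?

14

BFS from 12 visits: 12, 5, 2, 7, 1, 3, 13, 9, 4, 8, 11, 6, 0, 10
Reachable nodes: 14 of 18 total.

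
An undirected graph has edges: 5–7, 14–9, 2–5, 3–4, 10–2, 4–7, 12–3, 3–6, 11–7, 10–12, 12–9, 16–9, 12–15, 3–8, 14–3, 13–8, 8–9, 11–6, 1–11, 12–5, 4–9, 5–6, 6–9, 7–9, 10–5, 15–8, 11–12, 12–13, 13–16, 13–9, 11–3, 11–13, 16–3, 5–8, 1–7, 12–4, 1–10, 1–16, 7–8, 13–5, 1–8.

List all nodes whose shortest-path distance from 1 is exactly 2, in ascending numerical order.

Level 0: 1
Level 1: 7, 8, 10, 11, 16
Level 2: 2, 3, 4, 5, 6, 9, 12, 13, 15
Level 3: 14

2, 3, 4, 5, 6, 9, 12, 13, 15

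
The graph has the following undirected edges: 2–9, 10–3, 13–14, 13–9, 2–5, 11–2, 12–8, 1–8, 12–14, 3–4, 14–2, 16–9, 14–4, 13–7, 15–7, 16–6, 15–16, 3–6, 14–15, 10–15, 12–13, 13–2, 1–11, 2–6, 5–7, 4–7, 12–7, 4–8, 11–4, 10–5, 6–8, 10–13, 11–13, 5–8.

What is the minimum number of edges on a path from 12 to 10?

2

Level 0: 12
Level 1: 7, 8, 13, 14
Level 2: 1, 2, 4, 5, 6, 9, 10, 11, 15
Level 3: 3, 16
10 first appears at level 2.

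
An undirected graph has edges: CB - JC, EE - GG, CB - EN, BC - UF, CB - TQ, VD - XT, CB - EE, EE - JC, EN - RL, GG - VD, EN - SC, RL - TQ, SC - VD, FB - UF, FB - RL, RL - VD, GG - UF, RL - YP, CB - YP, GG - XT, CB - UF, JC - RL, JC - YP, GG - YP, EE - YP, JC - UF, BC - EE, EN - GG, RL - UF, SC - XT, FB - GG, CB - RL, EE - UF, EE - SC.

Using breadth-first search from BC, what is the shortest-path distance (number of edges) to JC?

2

Level 0: BC
Level 1: EE, UF
Level 2: CB, FB, GG, JC, RL, SC, YP
Level 3: EN, TQ, VD, XT
JC first appears at level 2.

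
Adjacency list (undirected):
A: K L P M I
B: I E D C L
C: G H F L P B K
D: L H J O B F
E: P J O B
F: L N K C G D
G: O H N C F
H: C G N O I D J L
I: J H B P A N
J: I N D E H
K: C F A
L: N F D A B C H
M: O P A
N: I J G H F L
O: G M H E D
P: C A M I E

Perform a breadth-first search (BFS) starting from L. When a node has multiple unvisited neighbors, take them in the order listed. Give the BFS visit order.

L → N → F → D → A → B → C → H → I → J → G → K → O → P → M → E

Visit L; enqueue N, F, D, A, B, C, H → queue [N, F, D, A, B, C, H]
Visit N; enqueue I, J, G → queue [F, D, A, B, C, H, I, J, G]
Visit F; enqueue K → queue [D, A, B, C, H, I, J, G, K]
Visit D; enqueue O → queue [A, B, C, H, I, J, G, K, O]
Visit A; enqueue P, M → queue [B, C, H, I, J, G, K, O, P, M]
Visit B; enqueue E → queue [C, H, I, J, G, K, O, P, M, E]
Visit C → queue [H, I, J, G, K, O, P, M, E]
Visit H → queue [I, J, G, K, O, P, M, E]
Visit I → queue [J, G, K, O, P, M, E]
Visit J → queue [G, K, O, P, M, E]
Visit G → queue [K, O, P, M, E]
Visit K → queue [O, P, M, E]
Visit O → queue [P, M, E]
Visit P → queue [M, E]
Visit M → queue [E]
Visit E → queue []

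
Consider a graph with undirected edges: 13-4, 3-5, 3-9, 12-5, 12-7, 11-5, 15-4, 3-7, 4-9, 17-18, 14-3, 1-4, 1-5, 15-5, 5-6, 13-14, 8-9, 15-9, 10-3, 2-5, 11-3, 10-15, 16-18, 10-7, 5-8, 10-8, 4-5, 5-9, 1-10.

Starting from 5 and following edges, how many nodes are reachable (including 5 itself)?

15

BFS from 5 visits: 5, 15, 12, 11, 9, 8, 6, 4, 3, 2, 1, 10, 7, 13, 14
Reachable nodes: 15 of 18 total.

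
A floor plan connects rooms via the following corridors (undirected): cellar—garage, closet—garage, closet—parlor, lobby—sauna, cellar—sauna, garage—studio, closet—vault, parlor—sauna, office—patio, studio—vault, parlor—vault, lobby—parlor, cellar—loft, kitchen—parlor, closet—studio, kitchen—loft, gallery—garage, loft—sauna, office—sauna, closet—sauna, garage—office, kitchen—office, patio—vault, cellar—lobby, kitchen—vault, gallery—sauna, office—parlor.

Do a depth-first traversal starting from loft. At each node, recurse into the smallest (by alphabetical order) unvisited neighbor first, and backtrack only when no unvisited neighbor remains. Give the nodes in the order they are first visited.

loft, cellar, garage, closet, parlor, kitchen, office, patio, vault, studio, sauna, gallery, lobby

Visit loft
loft → cellar
cellar → garage
garage → closet
closet → parlor
parlor → kitchen
kitchen → office
office → patio
patio → vault
vault → studio
office → sauna
sauna → gallery
sauna → lobby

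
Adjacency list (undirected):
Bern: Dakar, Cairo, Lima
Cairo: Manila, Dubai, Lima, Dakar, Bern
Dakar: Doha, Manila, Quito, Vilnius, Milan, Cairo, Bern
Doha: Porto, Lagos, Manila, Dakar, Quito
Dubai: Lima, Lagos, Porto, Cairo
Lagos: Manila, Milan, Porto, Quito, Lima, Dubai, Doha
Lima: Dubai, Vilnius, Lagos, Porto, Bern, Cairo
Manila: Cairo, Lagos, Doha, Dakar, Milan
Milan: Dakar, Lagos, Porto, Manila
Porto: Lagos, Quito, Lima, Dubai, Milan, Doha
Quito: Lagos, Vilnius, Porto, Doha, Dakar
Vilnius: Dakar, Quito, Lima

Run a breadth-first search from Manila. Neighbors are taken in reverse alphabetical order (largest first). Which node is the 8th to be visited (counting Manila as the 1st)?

Visit Manila; enqueue Milan, Lagos, Doha, Dakar, Cairo → queue [Milan, Lagos, Doha, Dakar, Cairo]
Visit Milan; enqueue Porto → queue [Lagos, Doha, Dakar, Cairo, Porto]
Visit Lagos; enqueue Quito, Lima, Dubai → queue [Doha, Dakar, Cairo, Porto, Quito, Lima, Dubai]
Visit Doha → queue [Dakar, Cairo, Porto, Quito, Lima, Dubai]
Visit Dakar; enqueue Vilnius, Bern → queue [Cairo, Porto, Quito, Lima, Dubai, Vilnius, Bern]
Visit Cairo → queue [Porto, Quito, Lima, Dubai, Vilnius, Bern]
Visit Porto → queue [Quito, Lima, Dubai, Vilnius, Bern]
Visit Quito → queue [Lima, Dubai, Vilnius, Bern]
Visit Lima → queue [Dubai, Vilnius, Bern]
Visit Dubai → queue [Vilnius, Bern]
Visit Vilnius → queue [Bern]
Visit Bern → queue []

Visit order: Manila, Milan, Lagos, Doha, Dakar, Cairo, Porto, Quito, Lima, Dubai, Vilnius, Bern

Quito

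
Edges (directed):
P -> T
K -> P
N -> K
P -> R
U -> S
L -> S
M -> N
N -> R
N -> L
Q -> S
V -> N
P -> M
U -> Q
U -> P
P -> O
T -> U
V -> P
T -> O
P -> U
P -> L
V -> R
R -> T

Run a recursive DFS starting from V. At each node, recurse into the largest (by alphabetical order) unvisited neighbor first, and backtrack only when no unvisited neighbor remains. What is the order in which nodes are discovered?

Visit V
V → R
R → T
T → U
U → S
U → Q
U → P
P → O
P → M
M → N
N → L
N → K

V, R, T, U, S, Q, P, O, M, N, L, K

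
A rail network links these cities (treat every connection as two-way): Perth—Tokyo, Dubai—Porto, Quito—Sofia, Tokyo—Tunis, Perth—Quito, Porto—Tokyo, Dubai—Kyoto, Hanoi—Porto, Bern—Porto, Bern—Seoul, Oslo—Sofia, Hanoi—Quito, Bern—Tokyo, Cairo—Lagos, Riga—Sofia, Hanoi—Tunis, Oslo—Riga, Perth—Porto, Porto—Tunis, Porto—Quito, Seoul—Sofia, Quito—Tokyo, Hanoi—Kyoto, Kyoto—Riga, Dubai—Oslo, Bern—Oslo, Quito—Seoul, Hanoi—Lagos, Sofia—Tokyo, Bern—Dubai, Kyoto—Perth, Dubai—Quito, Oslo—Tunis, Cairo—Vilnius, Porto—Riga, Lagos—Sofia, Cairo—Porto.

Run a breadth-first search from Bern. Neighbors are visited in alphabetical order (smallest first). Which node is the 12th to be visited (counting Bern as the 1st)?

Visit Bern; enqueue Dubai, Oslo, Porto, Seoul, Tokyo → queue [Dubai, Oslo, Porto, Seoul, Tokyo]
Visit Dubai; enqueue Kyoto, Quito → queue [Oslo, Porto, Seoul, Tokyo, Kyoto, Quito]
Visit Oslo; enqueue Riga, Sofia, Tunis → queue [Porto, Seoul, Tokyo, Kyoto, Quito, Riga, Sofia, Tunis]
Visit Porto; enqueue Cairo, Hanoi, Perth → queue [Seoul, Tokyo, Kyoto, Quito, Riga, Sofia, Tunis, Cairo, Hanoi, Perth]
Visit Seoul → queue [Tokyo, Kyoto, Quito, Riga, Sofia, Tunis, Cairo, Hanoi, Perth]
Visit Tokyo → queue [Kyoto, Quito, Riga, Sofia, Tunis, Cairo, Hanoi, Perth]
Visit Kyoto → queue [Quito, Riga, Sofia, Tunis, Cairo, Hanoi, Perth]
Visit Quito → queue [Riga, Sofia, Tunis, Cairo, Hanoi, Perth]
Visit Riga → queue [Sofia, Tunis, Cairo, Hanoi, Perth]
Visit Sofia; enqueue Lagos → queue [Tunis, Cairo, Hanoi, Perth, Lagos]
Visit Tunis → queue [Cairo, Hanoi, Perth, Lagos]
Visit Cairo; enqueue Vilnius → queue [Hanoi, Perth, Lagos, Vilnius]
Visit Hanoi → queue [Perth, Lagos, Vilnius]
Visit Perth → queue [Lagos, Vilnius]
Visit Lagos → queue [Vilnius]
Visit Vilnius → queue []

Visit order: Bern, Dubai, Oslo, Porto, Seoul, Tokyo, Kyoto, Quito, Riga, Sofia, Tunis, Cairo, Hanoi, Perth, Lagos, Vilnius

Cairo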